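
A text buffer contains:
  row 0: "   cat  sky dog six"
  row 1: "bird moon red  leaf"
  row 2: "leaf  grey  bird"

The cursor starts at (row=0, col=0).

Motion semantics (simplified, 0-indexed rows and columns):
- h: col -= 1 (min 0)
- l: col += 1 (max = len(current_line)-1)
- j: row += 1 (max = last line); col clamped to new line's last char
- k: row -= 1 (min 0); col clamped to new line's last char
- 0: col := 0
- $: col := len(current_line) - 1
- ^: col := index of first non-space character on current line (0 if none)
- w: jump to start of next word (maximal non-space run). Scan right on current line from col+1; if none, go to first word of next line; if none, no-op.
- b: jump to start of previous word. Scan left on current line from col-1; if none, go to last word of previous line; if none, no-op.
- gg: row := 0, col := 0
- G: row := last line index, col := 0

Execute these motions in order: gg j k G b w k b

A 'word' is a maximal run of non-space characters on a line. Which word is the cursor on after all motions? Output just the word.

After 1 (gg): row=0 col=0 char='_'
After 2 (j): row=1 col=0 char='b'
After 3 (k): row=0 col=0 char='_'
After 4 (G): row=2 col=0 char='l'
After 5 (b): row=1 col=15 char='l'
After 6 (w): row=2 col=0 char='l'
After 7 (k): row=1 col=0 char='b'
After 8 (b): row=0 col=16 char='s'

Answer: six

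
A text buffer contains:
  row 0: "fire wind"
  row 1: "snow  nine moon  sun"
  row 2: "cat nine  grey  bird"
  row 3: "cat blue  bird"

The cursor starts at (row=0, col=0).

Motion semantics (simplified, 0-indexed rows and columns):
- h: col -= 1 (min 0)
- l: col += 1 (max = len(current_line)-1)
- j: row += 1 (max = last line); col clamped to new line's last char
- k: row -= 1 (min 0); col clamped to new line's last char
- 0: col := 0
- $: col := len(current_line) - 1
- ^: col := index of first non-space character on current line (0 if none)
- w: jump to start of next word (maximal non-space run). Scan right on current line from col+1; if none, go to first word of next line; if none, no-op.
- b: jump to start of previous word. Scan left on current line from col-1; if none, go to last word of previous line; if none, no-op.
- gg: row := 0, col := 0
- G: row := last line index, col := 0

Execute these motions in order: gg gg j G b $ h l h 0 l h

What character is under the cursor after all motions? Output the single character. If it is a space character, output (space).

After 1 (gg): row=0 col=0 char='f'
After 2 (gg): row=0 col=0 char='f'
After 3 (j): row=1 col=0 char='s'
After 4 (G): row=3 col=0 char='c'
After 5 (b): row=2 col=16 char='b'
After 6 ($): row=2 col=19 char='d'
After 7 (h): row=2 col=18 char='r'
After 8 (l): row=2 col=19 char='d'
After 9 (h): row=2 col=18 char='r'
After 10 (0): row=2 col=0 char='c'
After 11 (l): row=2 col=1 char='a'
After 12 (h): row=2 col=0 char='c'

Answer: c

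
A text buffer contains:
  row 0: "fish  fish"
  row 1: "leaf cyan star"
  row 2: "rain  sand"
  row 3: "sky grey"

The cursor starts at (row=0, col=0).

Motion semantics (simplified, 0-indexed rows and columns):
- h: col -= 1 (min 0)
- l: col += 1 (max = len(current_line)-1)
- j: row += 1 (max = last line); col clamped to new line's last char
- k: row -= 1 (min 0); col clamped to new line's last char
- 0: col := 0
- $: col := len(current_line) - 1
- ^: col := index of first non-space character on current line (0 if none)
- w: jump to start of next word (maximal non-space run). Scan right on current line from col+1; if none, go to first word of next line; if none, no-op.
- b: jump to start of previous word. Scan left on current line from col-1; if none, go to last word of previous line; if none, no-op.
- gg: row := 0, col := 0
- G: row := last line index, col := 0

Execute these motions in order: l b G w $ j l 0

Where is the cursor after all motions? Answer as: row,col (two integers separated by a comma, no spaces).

Answer: 3,0

Derivation:
After 1 (l): row=0 col=1 char='i'
After 2 (b): row=0 col=0 char='f'
After 3 (G): row=3 col=0 char='s'
After 4 (w): row=3 col=4 char='g'
After 5 ($): row=3 col=7 char='y'
After 6 (j): row=3 col=7 char='y'
After 7 (l): row=3 col=7 char='y'
After 8 (0): row=3 col=0 char='s'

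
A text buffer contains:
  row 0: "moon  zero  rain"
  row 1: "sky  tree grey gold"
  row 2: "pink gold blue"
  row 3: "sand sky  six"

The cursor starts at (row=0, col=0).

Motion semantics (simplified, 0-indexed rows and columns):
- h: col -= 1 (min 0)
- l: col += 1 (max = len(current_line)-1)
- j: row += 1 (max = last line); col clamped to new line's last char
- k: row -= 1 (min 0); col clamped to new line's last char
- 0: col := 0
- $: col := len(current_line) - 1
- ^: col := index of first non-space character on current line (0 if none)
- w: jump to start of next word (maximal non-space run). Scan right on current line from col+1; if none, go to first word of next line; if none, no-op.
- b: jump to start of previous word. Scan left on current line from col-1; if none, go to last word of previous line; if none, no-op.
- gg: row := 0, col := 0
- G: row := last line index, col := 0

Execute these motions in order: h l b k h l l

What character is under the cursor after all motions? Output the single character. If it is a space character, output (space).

After 1 (h): row=0 col=0 char='m'
After 2 (l): row=0 col=1 char='o'
After 3 (b): row=0 col=0 char='m'
After 4 (k): row=0 col=0 char='m'
After 5 (h): row=0 col=0 char='m'
After 6 (l): row=0 col=1 char='o'
After 7 (l): row=0 col=2 char='o'

Answer: o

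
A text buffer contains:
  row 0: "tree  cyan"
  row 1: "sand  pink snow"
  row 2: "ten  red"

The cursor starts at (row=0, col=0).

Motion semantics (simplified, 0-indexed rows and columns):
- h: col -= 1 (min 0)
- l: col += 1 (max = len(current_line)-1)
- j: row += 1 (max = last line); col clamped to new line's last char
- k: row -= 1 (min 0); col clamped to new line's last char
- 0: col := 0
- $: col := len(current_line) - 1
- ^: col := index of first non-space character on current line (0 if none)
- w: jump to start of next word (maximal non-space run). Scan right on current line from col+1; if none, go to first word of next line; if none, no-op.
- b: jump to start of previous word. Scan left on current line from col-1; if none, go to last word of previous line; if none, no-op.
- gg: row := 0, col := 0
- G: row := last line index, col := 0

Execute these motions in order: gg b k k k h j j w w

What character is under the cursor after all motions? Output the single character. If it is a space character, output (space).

Answer: r

Derivation:
After 1 (gg): row=0 col=0 char='t'
After 2 (b): row=0 col=0 char='t'
After 3 (k): row=0 col=0 char='t'
After 4 (k): row=0 col=0 char='t'
After 5 (k): row=0 col=0 char='t'
After 6 (h): row=0 col=0 char='t'
After 7 (j): row=1 col=0 char='s'
After 8 (j): row=2 col=0 char='t'
After 9 (w): row=2 col=5 char='r'
After 10 (w): row=2 col=5 char='r'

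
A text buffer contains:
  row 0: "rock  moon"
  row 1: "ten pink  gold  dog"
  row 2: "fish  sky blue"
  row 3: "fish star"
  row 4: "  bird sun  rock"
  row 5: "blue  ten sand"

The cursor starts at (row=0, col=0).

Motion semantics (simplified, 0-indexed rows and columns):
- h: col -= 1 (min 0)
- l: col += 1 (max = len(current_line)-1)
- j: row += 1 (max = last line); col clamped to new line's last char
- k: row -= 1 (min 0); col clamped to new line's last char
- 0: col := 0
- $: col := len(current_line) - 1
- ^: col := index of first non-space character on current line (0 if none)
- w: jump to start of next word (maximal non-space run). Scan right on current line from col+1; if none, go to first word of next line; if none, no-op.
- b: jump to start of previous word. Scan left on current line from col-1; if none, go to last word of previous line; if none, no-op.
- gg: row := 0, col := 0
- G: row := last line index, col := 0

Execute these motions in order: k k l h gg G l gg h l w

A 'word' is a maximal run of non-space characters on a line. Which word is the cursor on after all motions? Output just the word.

Answer: moon

Derivation:
After 1 (k): row=0 col=0 char='r'
After 2 (k): row=0 col=0 char='r'
After 3 (l): row=0 col=1 char='o'
After 4 (h): row=0 col=0 char='r'
After 5 (gg): row=0 col=0 char='r'
After 6 (G): row=5 col=0 char='b'
After 7 (l): row=5 col=1 char='l'
After 8 (gg): row=0 col=0 char='r'
After 9 (h): row=0 col=0 char='r'
After 10 (l): row=0 col=1 char='o'
After 11 (w): row=0 col=6 char='m'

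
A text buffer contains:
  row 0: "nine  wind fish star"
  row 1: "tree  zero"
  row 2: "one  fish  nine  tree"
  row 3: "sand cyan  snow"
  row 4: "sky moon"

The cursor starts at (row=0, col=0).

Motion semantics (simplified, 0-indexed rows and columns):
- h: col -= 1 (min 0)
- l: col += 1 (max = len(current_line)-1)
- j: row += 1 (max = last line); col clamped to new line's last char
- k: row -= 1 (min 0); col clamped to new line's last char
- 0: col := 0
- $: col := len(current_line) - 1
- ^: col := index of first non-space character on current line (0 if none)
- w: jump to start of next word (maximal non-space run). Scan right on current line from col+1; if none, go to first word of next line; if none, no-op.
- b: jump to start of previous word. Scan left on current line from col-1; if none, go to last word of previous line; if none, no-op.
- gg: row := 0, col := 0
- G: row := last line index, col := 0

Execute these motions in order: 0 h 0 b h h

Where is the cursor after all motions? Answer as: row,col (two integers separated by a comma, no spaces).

After 1 (0): row=0 col=0 char='n'
After 2 (h): row=0 col=0 char='n'
After 3 (0): row=0 col=0 char='n'
After 4 (b): row=0 col=0 char='n'
After 5 (h): row=0 col=0 char='n'
After 6 (h): row=0 col=0 char='n'

Answer: 0,0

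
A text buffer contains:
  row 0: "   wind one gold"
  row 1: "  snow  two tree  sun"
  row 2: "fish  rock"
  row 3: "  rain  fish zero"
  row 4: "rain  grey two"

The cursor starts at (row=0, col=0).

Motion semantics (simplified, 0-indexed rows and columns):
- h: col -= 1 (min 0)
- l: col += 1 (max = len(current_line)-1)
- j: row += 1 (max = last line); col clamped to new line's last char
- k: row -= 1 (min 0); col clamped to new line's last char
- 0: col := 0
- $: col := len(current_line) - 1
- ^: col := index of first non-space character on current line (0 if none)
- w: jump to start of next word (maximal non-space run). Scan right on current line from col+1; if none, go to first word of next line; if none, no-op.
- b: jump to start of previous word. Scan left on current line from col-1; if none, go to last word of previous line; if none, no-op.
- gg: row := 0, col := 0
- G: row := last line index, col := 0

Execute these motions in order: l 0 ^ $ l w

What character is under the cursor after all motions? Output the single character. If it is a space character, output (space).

After 1 (l): row=0 col=1 char='_'
After 2 (0): row=0 col=0 char='_'
After 3 (^): row=0 col=3 char='w'
After 4 ($): row=0 col=15 char='d'
After 5 (l): row=0 col=15 char='d'
After 6 (w): row=1 col=2 char='s'

Answer: s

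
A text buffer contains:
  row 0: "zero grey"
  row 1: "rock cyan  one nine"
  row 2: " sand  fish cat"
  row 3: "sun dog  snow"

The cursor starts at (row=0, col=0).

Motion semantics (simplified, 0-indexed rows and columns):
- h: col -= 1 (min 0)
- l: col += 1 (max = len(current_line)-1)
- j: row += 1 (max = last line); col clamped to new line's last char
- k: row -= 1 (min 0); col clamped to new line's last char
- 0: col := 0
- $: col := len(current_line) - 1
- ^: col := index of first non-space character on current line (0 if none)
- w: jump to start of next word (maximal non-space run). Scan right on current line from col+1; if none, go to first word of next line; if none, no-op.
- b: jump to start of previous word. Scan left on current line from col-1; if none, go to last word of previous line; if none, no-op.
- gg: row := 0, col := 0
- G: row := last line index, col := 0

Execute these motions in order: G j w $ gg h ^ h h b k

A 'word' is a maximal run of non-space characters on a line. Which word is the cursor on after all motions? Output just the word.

After 1 (G): row=3 col=0 char='s'
After 2 (j): row=3 col=0 char='s'
After 3 (w): row=3 col=4 char='d'
After 4 ($): row=3 col=12 char='w'
After 5 (gg): row=0 col=0 char='z'
After 6 (h): row=0 col=0 char='z'
After 7 (^): row=0 col=0 char='z'
After 8 (h): row=0 col=0 char='z'
After 9 (h): row=0 col=0 char='z'
After 10 (b): row=0 col=0 char='z'
After 11 (k): row=0 col=0 char='z'

Answer: zero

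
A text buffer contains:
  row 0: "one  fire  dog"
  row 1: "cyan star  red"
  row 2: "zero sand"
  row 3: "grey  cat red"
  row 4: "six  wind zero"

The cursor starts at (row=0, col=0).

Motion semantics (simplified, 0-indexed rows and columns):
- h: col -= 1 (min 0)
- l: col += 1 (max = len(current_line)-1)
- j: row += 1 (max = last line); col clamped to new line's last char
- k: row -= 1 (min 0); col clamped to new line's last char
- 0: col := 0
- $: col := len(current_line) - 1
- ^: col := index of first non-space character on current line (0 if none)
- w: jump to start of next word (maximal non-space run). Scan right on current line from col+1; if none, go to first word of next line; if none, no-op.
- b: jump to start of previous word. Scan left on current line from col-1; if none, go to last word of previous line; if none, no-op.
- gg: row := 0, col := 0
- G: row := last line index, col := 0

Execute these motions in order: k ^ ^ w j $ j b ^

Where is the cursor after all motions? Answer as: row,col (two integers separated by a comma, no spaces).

After 1 (k): row=0 col=0 char='o'
After 2 (^): row=0 col=0 char='o'
After 3 (^): row=0 col=0 char='o'
After 4 (w): row=0 col=5 char='f'
After 5 (j): row=1 col=5 char='s'
After 6 ($): row=1 col=13 char='d'
After 7 (j): row=2 col=8 char='d'
After 8 (b): row=2 col=5 char='s'
After 9 (^): row=2 col=0 char='z'

Answer: 2,0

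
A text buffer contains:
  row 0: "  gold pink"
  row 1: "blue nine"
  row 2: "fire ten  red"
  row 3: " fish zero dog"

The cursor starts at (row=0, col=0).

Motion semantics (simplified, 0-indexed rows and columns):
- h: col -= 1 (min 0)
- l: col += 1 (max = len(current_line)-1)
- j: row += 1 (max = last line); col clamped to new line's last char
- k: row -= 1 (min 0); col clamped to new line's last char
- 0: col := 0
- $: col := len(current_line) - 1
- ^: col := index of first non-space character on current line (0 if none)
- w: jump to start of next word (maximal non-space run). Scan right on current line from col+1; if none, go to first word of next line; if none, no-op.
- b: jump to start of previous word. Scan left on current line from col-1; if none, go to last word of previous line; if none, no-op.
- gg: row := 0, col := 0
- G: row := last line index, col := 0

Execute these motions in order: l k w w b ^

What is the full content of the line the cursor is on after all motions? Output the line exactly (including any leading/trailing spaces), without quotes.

Answer:   gold pink

Derivation:
After 1 (l): row=0 col=1 char='_'
After 2 (k): row=0 col=1 char='_'
After 3 (w): row=0 col=2 char='g'
After 4 (w): row=0 col=7 char='p'
After 5 (b): row=0 col=2 char='g'
After 6 (^): row=0 col=2 char='g'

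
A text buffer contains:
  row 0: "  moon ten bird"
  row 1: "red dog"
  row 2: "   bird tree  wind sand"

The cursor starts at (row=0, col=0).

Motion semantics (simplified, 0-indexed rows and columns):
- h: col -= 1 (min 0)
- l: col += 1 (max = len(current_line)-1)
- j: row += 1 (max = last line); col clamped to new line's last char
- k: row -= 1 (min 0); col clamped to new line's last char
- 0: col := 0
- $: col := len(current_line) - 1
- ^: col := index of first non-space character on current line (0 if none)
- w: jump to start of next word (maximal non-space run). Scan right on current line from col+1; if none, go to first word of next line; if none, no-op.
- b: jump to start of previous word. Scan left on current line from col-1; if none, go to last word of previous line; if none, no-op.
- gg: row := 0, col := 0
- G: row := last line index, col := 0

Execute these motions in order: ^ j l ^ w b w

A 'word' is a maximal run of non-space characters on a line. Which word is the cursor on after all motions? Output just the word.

After 1 (^): row=0 col=2 char='m'
After 2 (j): row=1 col=2 char='d'
After 3 (l): row=1 col=3 char='_'
After 4 (^): row=1 col=0 char='r'
After 5 (w): row=1 col=4 char='d'
After 6 (b): row=1 col=0 char='r'
After 7 (w): row=1 col=4 char='d'

Answer: dog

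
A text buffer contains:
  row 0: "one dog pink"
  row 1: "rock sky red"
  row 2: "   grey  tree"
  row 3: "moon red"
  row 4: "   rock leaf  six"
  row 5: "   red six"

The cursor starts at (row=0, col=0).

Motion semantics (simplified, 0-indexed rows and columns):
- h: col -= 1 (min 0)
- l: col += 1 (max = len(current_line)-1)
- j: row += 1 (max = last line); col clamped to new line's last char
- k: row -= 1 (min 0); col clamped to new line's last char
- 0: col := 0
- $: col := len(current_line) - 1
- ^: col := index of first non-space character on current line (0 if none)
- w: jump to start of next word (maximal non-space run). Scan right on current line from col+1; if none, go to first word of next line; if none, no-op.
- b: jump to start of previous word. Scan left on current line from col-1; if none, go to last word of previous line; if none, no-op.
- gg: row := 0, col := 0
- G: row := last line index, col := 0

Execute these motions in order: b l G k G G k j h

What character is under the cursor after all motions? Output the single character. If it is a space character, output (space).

Answer: (space)

Derivation:
After 1 (b): row=0 col=0 char='o'
After 2 (l): row=0 col=1 char='n'
After 3 (G): row=5 col=0 char='_'
After 4 (k): row=4 col=0 char='_'
After 5 (G): row=5 col=0 char='_'
After 6 (G): row=5 col=0 char='_'
After 7 (k): row=4 col=0 char='_'
After 8 (j): row=5 col=0 char='_'
After 9 (h): row=5 col=0 char='_'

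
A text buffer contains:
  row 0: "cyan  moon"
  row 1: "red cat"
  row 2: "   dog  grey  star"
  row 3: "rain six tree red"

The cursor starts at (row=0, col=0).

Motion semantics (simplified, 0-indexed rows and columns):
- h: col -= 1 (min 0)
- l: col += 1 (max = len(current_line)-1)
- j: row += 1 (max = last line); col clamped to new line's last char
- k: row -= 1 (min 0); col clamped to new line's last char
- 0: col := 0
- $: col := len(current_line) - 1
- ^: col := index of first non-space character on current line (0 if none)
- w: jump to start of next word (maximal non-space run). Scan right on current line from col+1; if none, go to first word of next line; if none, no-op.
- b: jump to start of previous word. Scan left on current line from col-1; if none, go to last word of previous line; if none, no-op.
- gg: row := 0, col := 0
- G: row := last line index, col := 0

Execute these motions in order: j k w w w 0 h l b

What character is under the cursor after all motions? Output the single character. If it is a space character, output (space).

Answer: r

Derivation:
After 1 (j): row=1 col=0 char='r'
After 2 (k): row=0 col=0 char='c'
After 3 (w): row=0 col=6 char='m'
After 4 (w): row=1 col=0 char='r'
After 5 (w): row=1 col=4 char='c'
After 6 (0): row=1 col=0 char='r'
After 7 (h): row=1 col=0 char='r'
After 8 (l): row=1 col=1 char='e'
After 9 (b): row=1 col=0 char='r'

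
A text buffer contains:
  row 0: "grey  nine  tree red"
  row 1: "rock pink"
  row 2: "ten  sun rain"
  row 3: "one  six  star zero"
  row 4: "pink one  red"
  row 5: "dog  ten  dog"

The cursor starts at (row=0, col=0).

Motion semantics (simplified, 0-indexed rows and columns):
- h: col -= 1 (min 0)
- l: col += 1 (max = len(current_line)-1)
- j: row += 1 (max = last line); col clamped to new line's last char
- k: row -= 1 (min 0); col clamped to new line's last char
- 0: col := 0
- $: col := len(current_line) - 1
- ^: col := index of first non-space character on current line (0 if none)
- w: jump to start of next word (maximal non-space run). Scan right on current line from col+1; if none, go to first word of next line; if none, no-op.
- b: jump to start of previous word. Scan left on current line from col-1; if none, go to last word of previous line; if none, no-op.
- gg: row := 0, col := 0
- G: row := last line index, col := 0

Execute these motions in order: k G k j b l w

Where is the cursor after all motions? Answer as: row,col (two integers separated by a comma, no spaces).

Answer: 5,0

Derivation:
After 1 (k): row=0 col=0 char='g'
After 2 (G): row=5 col=0 char='d'
After 3 (k): row=4 col=0 char='p'
After 4 (j): row=5 col=0 char='d'
After 5 (b): row=4 col=10 char='r'
After 6 (l): row=4 col=11 char='e'
After 7 (w): row=5 col=0 char='d'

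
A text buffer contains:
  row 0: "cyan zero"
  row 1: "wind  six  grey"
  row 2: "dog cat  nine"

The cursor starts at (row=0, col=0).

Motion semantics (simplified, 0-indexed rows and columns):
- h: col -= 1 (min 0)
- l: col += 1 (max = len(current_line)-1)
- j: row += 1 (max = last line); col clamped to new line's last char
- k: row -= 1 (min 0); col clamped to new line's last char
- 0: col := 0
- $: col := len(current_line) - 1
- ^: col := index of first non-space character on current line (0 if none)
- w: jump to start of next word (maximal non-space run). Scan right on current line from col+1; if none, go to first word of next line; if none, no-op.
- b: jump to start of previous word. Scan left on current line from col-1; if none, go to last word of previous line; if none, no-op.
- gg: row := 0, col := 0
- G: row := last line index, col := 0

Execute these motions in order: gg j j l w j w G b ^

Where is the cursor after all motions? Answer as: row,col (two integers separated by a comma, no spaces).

After 1 (gg): row=0 col=0 char='c'
After 2 (j): row=1 col=0 char='w'
After 3 (j): row=2 col=0 char='d'
After 4 (l): row=2 col=1 char='o'
After 5 (w): row=2 col=4 char='c'
After 6 (j): row=2 col=4 char='c'
After 7 (w): row=2 col=9 char='n'
After 8 (G): row=2 col=0 char='d'
After 9 (b): row=1 col=11 char='g'
After 10 (^): row=1 col=0 char='w'

Answer: 1,0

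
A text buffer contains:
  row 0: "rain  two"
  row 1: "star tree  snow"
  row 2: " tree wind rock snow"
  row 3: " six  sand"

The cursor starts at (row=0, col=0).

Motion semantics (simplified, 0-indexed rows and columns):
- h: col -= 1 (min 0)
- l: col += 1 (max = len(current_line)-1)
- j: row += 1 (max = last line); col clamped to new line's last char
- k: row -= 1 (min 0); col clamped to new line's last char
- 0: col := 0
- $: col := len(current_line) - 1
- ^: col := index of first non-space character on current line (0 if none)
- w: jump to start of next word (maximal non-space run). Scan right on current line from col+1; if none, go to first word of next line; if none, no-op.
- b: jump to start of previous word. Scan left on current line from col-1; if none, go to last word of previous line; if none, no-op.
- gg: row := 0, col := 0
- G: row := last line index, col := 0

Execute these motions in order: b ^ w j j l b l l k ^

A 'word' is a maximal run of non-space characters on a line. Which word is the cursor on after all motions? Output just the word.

Answer: star

Derivation:
After 1 (b): row=0 col=0 char='r'
After 2 (^): row=0 col=0 char='r'
After 3 (w): row=0 col=6 char='t'
After 4 (j): row=1 col=6 char='r'
After 5 (j): row=2 col=6 char='w'
After 6 (l): row=2 col=7 char='i'
After 7 (b): row=2 col=6 char='w'
After 8 (l): row=2 col=7 char='i'
After 9 (l): row=2 col=8 char='n'
After 10 (k): row=1 col=8 char='e'
After 11 (^): row=1 col=0 char='s'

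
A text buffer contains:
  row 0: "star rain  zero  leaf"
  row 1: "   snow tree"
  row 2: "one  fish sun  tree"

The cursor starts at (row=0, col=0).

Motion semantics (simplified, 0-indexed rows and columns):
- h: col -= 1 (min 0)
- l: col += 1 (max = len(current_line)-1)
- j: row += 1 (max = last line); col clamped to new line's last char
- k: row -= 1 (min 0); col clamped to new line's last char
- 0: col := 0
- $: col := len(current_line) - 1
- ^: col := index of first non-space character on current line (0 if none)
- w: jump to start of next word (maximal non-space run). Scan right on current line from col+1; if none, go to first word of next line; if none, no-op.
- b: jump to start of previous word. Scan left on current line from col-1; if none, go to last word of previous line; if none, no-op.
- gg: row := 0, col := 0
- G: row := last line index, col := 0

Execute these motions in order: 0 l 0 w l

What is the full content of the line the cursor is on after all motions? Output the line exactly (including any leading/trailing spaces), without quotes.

After 1 (0): row=0 col=0 char='s'
After 2 (l): row=0 col=1 char='t'
After 3 (0): row=0 col=0 char='s'
After 4 (w): row=0 col=5 char='r'
After 5 (l): row=0 col=6 char='a'

Answer: star rain  zero  leaf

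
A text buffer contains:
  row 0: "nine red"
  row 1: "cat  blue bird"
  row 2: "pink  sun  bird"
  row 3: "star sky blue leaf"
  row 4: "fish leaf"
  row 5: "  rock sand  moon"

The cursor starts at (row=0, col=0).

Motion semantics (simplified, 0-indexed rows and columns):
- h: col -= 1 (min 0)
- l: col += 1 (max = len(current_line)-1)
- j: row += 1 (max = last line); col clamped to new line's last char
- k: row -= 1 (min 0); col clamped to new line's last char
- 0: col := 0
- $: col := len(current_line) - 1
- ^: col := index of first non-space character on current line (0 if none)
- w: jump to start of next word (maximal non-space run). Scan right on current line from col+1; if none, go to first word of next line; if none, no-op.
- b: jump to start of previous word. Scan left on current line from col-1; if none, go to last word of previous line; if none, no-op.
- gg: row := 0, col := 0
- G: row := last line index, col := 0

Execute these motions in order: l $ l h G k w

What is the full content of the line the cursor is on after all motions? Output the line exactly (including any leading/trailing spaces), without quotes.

Answer: fish leaf

Derivation:
After 1 (l): row=0 col=1 char='i'
After 2 ($): row=0 col=7 char='d'
After 3 (l): row=0 col=7 char='d'
After 4 (h): row=0 col=6 char='e'
After 5 (G): row=5 col=0 char='_'
After 6 (k): row=4 col=0 char='f'
After 7 (w): row=4 col=5 char='l'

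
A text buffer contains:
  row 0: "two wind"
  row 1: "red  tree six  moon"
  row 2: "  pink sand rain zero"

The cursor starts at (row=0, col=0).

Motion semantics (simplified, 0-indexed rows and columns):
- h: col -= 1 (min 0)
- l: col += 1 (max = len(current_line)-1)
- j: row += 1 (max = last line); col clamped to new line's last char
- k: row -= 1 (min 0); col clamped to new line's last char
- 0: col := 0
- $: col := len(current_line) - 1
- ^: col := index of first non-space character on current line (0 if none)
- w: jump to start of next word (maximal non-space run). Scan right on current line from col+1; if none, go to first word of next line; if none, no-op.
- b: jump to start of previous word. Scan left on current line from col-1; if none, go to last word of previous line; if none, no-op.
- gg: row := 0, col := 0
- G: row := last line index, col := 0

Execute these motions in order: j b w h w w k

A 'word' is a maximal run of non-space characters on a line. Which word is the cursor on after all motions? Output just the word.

After 1 (j): row=1 col=0 char='r'
After 2 (b): row=0 col=4 char='w'
After 3 (w): row=1 col=0 char='r'
After 4 (h): row=1 col=0 char='r'
After 5 (w): row=1 col=5 char='t'
After 6 (w): row=1 col=10 char='s'
After 7 (k): row=0 col=7 char='d'

Answer: wind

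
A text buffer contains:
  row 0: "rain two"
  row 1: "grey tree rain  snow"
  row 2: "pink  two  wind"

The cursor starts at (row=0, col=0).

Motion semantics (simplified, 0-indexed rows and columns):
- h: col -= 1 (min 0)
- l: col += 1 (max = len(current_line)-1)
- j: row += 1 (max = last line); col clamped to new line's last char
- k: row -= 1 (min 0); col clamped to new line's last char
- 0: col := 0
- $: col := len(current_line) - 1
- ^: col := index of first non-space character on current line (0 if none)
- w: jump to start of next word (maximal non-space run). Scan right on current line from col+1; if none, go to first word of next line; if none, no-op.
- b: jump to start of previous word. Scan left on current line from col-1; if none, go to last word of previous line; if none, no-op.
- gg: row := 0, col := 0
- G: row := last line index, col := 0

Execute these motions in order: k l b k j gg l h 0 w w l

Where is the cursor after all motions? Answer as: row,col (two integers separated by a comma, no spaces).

Answer: 1,1

Derivation:
After 1 (k): row=0 col=0 char='r'
After 2 (l): row=0 col=1 char='a'
After 3 (b): row=0 col=0 char='r'
After 4 (k): row=0 col=0 char='r'
After 5 (j): row=1 col=0 char='g'
After 6 (gg): row=0 col=0 char='r'
After 7 (l): row=0 col=1 char='a'
After 8 (h): row=0 col=0 char='r'
After 9 (0): row=0 col=0 char='r'
After 10 (w): row=0 col=5 char='t'
After 11 (w): row=1 col=0 char='g'
After 12 (l): row=1 col=1 char='r'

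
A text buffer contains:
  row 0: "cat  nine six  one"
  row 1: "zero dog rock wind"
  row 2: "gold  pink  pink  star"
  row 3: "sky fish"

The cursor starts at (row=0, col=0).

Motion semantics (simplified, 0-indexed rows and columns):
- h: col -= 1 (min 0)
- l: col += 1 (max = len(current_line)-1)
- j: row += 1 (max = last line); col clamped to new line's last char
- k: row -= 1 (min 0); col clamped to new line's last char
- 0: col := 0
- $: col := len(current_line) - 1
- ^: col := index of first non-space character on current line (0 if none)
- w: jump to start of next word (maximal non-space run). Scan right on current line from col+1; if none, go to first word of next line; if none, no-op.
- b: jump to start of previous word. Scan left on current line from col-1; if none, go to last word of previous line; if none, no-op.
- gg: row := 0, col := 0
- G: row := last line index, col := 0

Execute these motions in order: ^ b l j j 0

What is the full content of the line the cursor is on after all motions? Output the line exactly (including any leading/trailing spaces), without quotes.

After 1 (^): row=0 col=0 char='c'
After 2 (b): row=0 col=0 char='c'
After 3 (l): row=0 col=1 char='a'
After 4 (j): row=1 col=1 char='e'
After 5 (j): row=2 col=1 char='o'
After 6 (0): row=2 col=0 char='g'

Answer: gold  pink  pink  star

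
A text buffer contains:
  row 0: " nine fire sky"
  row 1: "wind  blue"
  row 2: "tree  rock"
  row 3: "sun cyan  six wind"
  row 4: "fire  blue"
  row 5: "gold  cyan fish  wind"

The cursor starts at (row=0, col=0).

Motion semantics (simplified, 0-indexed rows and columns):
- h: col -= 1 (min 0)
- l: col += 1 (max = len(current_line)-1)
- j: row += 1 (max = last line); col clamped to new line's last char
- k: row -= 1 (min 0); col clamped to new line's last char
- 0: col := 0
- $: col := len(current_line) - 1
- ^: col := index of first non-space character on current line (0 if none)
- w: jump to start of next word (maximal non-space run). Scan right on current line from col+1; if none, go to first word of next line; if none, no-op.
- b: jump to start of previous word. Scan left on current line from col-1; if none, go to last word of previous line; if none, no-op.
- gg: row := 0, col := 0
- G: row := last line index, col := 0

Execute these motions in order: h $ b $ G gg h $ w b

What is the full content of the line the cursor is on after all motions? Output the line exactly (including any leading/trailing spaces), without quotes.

After 1 (h): row=0 col=0 char='_'
After 2 ($): row=0 col=13 char='y'
After 3 (b): row=0 col=11 char='s'
After 4 ($): row=0 col=13 char='y'
After 5 (G): row=5 col=0 char='g'
After 6 (gg): row=0 col=0 char='_'
After 7 (h): row=0 col=0 char='_'
After 8 ($): row=0 col=13 char='y'
After 9 (w): row=1 col=0 char='w'
After 10 (b): row=0 col=11 char='s'

Answer:  nine fire sky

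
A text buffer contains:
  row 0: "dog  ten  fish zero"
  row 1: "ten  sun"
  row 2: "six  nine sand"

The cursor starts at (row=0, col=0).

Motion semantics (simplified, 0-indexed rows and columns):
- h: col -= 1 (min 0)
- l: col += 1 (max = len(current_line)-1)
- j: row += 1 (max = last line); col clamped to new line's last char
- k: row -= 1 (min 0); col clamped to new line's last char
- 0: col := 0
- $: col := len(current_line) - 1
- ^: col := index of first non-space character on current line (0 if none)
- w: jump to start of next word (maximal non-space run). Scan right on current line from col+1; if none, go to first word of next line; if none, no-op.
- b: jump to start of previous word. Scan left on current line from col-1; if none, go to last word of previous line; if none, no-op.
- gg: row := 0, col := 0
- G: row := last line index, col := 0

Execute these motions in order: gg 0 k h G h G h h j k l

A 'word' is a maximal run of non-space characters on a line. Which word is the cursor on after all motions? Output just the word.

Answer: ten

Derivation:
After 1 (gg): row=0 col=0 char='d'
After 2 (0): row=0 col=0 char='d'
After 3 (k): row=0 col=0 char='d'
After 4 (h): row=0 col=0 char='d'
After 5 (G): row=2 col=0 char='s'
After 6 (h): row=2 col=0 char='s'
After 7 (G): row=2 col=0 char='s'
After 8 (h): row=2 col=0 char='s'
After 9 (h): row=2 col=0 char='s'
After 10 (j): row=2 col=0 char='s'
After 11 (k): row=1 col=0 char='t'
After 12 (l): row=1 col=1 char='e'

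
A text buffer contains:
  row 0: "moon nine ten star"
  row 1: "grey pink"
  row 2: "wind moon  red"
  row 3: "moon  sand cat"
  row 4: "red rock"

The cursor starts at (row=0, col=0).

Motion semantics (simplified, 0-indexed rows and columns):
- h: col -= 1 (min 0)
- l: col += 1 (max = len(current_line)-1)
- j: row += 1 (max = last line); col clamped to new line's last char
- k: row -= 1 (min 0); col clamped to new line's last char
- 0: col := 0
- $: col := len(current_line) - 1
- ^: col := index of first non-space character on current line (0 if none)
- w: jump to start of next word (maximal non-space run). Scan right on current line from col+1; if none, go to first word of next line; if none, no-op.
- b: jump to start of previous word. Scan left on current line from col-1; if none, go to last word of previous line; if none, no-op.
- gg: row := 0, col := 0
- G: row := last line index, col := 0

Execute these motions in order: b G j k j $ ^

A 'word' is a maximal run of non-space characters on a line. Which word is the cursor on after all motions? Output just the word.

After 1 (b): row=0 col=0 char='m'
After 2 (G): row=4 col=0 char='r'
After 3 (j): row=4 col=0 char='r'
After 4 (k): row=3 col=0 char='m'
After 5 (j): row=4 col=0 char='r'
After 6 ($): row=4 col=7 char='k'
After 7 (^): row=4 col=0 char='r'

Answer: red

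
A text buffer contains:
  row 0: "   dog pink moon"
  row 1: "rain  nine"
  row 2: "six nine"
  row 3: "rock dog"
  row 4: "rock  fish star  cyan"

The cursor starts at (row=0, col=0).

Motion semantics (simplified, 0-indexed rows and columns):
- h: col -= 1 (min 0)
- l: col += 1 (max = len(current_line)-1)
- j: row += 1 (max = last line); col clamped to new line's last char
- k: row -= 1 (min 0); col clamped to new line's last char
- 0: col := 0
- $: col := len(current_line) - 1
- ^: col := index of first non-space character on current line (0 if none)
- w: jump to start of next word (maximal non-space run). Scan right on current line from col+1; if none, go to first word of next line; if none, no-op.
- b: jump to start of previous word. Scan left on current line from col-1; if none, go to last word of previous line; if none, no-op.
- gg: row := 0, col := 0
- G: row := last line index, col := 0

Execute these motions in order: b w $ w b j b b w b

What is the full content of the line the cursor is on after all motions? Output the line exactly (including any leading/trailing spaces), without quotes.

Answer: rain  nine

Derivation:
After 1 (b): row=0 col=0 char='_'
After 2 (w): row=0 col=3 char='d'
After 3 ($): row=0 col=15 char='n'
After 4 (w): row=1 col=0 char='r'
After 5 (b): row=0 col=12 char='m'
After 6 (j): row=1 col=9 char='e'
After 7 (b): row=1 col=6 char='n'
After 8 (b): row=1 col=0 char='r'
After 9 (w): row=1 col=6 char='n'
After 10 (b): row=1 col=0 char='r'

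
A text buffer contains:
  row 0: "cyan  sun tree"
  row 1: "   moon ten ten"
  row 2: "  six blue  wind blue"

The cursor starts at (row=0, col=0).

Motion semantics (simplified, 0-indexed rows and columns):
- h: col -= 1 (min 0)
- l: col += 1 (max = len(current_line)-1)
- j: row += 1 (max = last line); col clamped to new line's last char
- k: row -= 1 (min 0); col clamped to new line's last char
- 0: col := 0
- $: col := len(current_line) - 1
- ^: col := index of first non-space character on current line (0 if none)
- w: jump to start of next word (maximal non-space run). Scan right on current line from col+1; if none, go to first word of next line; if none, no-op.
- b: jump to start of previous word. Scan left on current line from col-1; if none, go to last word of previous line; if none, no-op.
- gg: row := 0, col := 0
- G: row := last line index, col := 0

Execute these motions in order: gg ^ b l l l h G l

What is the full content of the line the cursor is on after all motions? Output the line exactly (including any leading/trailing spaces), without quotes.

After 1 (gg): row=0 col=0 char='c'
After 2 (^): row=0 col=0 char='c'
After 3 (b): row=0 col=0 char='c'
After 4 (l): row=0 col=1 char='y'
After 5 (l): row=0 col=2 char='a'
After 6 (l): row=0 col=3 char='n'
After 7 (h): row=0 col=2 char='a'
After 8 (G): row=2 col=0 char='_'
After 9 (l): row=2 col=1 char='_'

Answer:   six blue  wind blue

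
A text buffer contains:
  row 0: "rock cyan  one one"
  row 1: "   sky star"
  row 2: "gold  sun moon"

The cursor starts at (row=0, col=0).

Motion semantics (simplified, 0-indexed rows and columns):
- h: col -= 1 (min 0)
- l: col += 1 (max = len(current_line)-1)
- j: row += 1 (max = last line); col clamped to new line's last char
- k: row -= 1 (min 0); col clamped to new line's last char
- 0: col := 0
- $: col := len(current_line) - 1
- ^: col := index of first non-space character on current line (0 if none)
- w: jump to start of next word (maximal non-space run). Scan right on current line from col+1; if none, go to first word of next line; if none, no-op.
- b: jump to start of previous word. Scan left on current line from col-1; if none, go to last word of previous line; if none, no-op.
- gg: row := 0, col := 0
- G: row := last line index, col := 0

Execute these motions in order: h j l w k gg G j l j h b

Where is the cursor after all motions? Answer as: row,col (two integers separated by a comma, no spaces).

Answer: 1,7

Derivation:
After 1 (h): row=0 col=0 char='r'
After 2 (j): row=1 col=0 char='_'
After 3 (l): row=1 col=1 char='_'
After 4 (w): row=1 col=3 char='s'
After 5 (k): row=0 col=3 char='k'
After 6 (gg): row=0 col=0 char='r'
After 7 (G): row=2 col=0 char='g'
After 8 (j): row=2 col=0 char='g'
After 9 (l): row=2 col=1 char='o'
After 10 (j): row=2 col=1 char='o'
After 11 (h): row=2 col=0 char='g'
After 12 (b): row=1 col=7 char='s'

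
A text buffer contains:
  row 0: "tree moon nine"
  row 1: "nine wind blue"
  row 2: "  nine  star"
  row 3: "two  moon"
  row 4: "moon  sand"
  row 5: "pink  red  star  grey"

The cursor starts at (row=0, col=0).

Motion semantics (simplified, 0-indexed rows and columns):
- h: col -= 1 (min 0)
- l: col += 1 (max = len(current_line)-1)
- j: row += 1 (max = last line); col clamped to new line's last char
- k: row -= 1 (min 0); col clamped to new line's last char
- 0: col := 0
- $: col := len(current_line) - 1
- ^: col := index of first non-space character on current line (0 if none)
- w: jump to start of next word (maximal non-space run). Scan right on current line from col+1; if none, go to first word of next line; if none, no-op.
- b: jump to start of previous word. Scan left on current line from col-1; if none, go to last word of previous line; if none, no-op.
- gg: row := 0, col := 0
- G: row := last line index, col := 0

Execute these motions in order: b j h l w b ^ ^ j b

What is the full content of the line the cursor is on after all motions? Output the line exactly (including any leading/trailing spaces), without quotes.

After 1 (b): row=0 col=0 char='t'
After 2 (j): row=1 col=0 char='n'
After 3 (h): row=1 col=0 char='n'
After 4 (l): row=1 col=1 char='i'
After 5 (w): row=1 col=5 char='w'
After 6 (b): row=1 col=0 char='n'
After 7 (^): row=1 col=0 char='n'
After 8 (^): row=1 col=0 char='n'
After 9 (j): row=2 col=0 char='_'
After 10 (b): row=1 col=10 char='b'

Answer: nine wind blue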